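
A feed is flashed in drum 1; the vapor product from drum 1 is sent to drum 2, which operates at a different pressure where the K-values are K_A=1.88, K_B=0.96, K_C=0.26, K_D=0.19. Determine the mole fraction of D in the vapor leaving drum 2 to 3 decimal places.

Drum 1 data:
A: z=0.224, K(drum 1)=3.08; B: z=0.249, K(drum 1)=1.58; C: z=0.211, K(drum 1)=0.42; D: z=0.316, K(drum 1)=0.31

y_D (drum 2) = 0.035

Drum 1:
Newton–Raphson from ψ₁ = 0.5:
  ψ₁ = 0.500: g = -0.1649, g' = -0.775 → ψ₁ = 0.287
  ψ₁ = 0.287: g = -0.0032, g' = -0.778 → ψ₁ = 0.283
Converged at ψ₁ = 0.283.
Drum-1 compositions:
  A: x = 0.141, y = 0.434
  B: x = 0.214, y = 0.338
  C: x = 0.252, y = 0.106
  D: x = 0.393, y = 0.122
Drum-2 feed = drum-1 vapor: z₂ = (0.4343, 0.3380, 0.1060, 0.1217).
Drum 2:
Iterate (Newton) starting at ψ₂ = 0.61:
  ψ₂ = 0.610: g = -0.1031, g' = -0.648 → ψ₂ = 0.451
  ψ₂ = 0.451: g = -0.0132, g' = -0.502 → ψ₂ = 0.425
  ψ₂ = 0.425: g = -0.0002, g' = -0.488 → ψ₂ = 0.424
Converged at ψ₂ = 0.424.
  A: x = 0.316, y = 0.595
  B: x = 0.344, y = 0.330
  C: x = 0.155, y = 0.040
  D: x = 0.185, y = 0.035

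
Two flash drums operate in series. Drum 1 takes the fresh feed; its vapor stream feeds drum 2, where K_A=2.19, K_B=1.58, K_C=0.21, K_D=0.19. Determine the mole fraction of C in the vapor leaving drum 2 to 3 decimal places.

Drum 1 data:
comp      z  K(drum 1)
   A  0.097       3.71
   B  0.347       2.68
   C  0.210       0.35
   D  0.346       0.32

y_C (drum 2) = 0.038

Drum 1:
Let ψ₁ = V/F and solve Σ zᵢ(Kᵢ−1)/(1+ψ₁(Kᵢ−1)) = 0.
g(0) = ΣzᵢKᵢ − 1 = 0.474 and g(1) = 1 − Σzᵢ/Kᵢ = -0.837, so a root lies in (0, 1).
Iterate (Newton) starting at ψ₁ = 0.5:
  ψ₁ = 0.500: g = -0.1303, g' = -0.980 → ψ₁ = 0.367
Converged at ψ₁ = 0.367.
Drum-1 compositions:
  A: x = 0.049, y = 0.181
  B: x = 0.215, y = 0.575
  C: x = 0.276, y = 0.096
  D: x = 0.461, y = 0.147
Drum-2 feed = drum-1 vapor: z₂ = (0.1805, 0.5755, 0.0965, 0.1475).
Drum 2:
Material balance + equilibrium reduce to Σ zᵢ(Kᵢ−1)/(1+ψ₂(Kᵢ−1)) = 0.
Feasibility: ΣzᵢKᵢ = 1.353, Σzᵢ/Kᵢ = 1.682 — both > 1, two phases present.
Iterate (Newton) starting at ψ₂ = 0.64:
  ψ₂ = 0.640: g = -0.0369, g' = -0.849 → ψ₂ = 0.597
  ψ₂ = 0.597: g = -0.0017, g' = -0.772 → ψ₂ = 0.594
Converged at ψ₂ = 0.594.
  A: x = 0.106, y = 0.232
  B: x = 0.428, y = 0.676
  C: x = 0.182, y = 0.038
  D: x = 0.284, y = 0.054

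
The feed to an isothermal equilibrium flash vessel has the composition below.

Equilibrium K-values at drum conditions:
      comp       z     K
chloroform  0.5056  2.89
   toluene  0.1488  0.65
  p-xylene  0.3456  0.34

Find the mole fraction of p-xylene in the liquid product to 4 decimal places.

Newton iteration, ψ⁰ = 0.5:
  ψ = 0.5000: g = 0.08773, g' = -0.8396 → ψ = 0.6045
  ψ = 0.6045: g = 0.00045, g' = -0.8395 → ψ = 0.6050
Converged at ψ = 0.6050.
Compositions from xᵢ = zᵢ/(1+ψ(Kᵢ−1)), yᵢ = Kᵢxᵢ:
  chloroform: x = 0.2359, y = 0.6817
  toluene: x = 0.1888, y = 0.1227
  p-xylene: x = 0.5754, y = 0.1956

x_p-xylene = 0.5754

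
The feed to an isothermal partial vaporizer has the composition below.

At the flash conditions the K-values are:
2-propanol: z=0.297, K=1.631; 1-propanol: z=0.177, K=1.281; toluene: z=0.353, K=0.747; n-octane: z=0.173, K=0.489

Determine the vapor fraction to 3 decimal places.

ψ = 0.313

Let ψ = V/F and solve Σ zᵢ(Kᵢ−1)/(1+ψ(Kᵢ−1)) = 0.
Feasibility: ΣzᵢKᵢ = 1.059, Σzᵢ/Kᵢ = 1.147 — both > 1, two phases present.
Iterate (Newton) starting at ψ = 0.41:
  ψ = 0.410: g = -0.0180, g' = -0.186 → ψ = 0.313
Converged at ψ = 0.313.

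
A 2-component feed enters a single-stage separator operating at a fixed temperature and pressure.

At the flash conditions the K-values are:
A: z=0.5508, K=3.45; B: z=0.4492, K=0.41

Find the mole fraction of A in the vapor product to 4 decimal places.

Let ψ = V/F and solve Σ zᵢ(Kᵢ−1)/(1+ψ(Kᵢ−1)) = 0.
Feasibility: ΣzᵢKᵢ = 2.0844, Σzᵢ/Kᵢ = 1.2553 — both > 1, two phases present.
Newton iteration, ψ⁰ = 0.5:
  ψ = 0.5000: g = 0.23057, g' = -0.9824 → ψ = 0.7347
  ψ = 0.7347: g = 0.01414, g' = -0.9089 → ψ = 0.7503
  ψ = 0.7503: g = -0.00004, g' = -0.9138 → ψ = 0.7502
Converged at ψ = 0.7502.
Compositions from xᵢ = zᵢ/(1+ψ(Kᵢ−1)), yᵢ = Kᵢxᵢ:
  A: x = 0.1941, y = 0.6696
  B: x = 0.8059, y = 0.3304

y_A = 0.6696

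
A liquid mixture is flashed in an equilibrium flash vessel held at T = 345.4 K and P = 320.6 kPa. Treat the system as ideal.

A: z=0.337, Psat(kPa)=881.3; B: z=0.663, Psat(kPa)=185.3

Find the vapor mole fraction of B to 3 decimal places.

Raoult's law: Kᵢ = Pᵢˢᵃᵗ/P = Pᵢˢᵃᵗ/320.6.
  K_A = 881.3/320.6 = 2.74891, K_B = 185.3/320.6 = 0.57798
Binary case is linear: z₁(K₁−1)(1+ψ(K₂−1)) + z₂(K₂−1)(1+ψ(K₁−1)) = 0
⇒ ψ = [z₁(K₁−1)+z₂(K₂−1)] / [−(K₁−1)(K₂−1)] = 0.3096/0.7381 = 0.419
Compositions from xᵢ = zᵢ/(1+ψ(Kᵢ−1)), yᵢ = Kᵢxᵢ:
  A: x = 0.194, y = 0.534
  B: x = 0.806, y = 0.466

y_B = 0.466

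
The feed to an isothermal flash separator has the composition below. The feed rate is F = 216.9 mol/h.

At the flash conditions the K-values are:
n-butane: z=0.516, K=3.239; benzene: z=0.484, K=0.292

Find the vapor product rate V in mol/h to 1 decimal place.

Rachford–Rice: g(V/F) = Σ zᵢ(Kᵢ−1)/(1+V/F(Kᵢ−1)) = 0.
Check two-phase: ΣzᵢKᵢ = 1.813 > 1 and Σzᵢ/Kᵢ = 1.817 > 1, so g(0) = 0.813 > 0 and g(1) = -0.817 < 0.
Newton–Raphson from V/F = 0.56:
  V/F = 0.560: g = -0.0552, g' = -1.175 → V/F = 0.513
Converged at V/F = 0.513.
Then V = V/F·F = 0.5126·216.9 = 111.2 mol/h and L = F − V = 105.7 mol/h.

V = 111.2 mol/h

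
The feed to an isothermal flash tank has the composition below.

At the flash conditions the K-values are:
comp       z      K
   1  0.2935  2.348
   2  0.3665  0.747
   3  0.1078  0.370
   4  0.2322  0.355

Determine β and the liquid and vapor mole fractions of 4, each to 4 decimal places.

Let β = V/F and solve Σ zᵢ(Kᵢ−1)/(1+β(Kᵢ−1)) = 0.
Check two-phase: ΣzᵢKᵢ = 1.0852 > 1 and Σzᵢ/Kᵢ = 1.5611 > 1, so g(0) = 0.0852 > 0 and g(1) = -0.5611 < 0.
Newton–Raphson from β = 0.56:
  β = 0.5600: g = -0.22197, g' = -0.5439 → β = 0.1519
  β = 0.1519: g = -0.00917, g' = -0.5639 → β = 0.1356
  β = 0.1356: g = 0.00008, g' = -0.5735 → β = 0.1358
Converged at β = 0.1358.
Compositions from xᵢ = zᵢ/(1+β(Kᵢ−1)), yᵢ = Kᵢxᵢ:
  1: x = 0.2481, y = 0.5825
  2: x = 0.3795, y = 0.2835
  3: x = 0.1179, y = 0.0436
  4: x = 0.2545, y = 0.0903

β = 0.1358, x_4 = 0.2545, y_4 = 0.0903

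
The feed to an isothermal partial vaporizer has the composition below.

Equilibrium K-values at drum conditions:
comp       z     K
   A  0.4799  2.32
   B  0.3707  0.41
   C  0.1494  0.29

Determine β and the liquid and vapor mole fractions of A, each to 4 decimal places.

β = 0.3727, x_A = 0.3217, y_A = 0.7463

Newton iteration, β⁰ = 0.5:
  β = 0.5000: g = -0.09308, g' = -0.7441 → β = 0.3749
  β = 0.3749: g = -0.00163, g' = -0.7268 → β = 0.3727
Converged at β = 0.3727.
Compositions from xᵢ = zᵢ/(1+β(Kᵢ−1)), yᵢ = Kᵢxᵢ:
  A: x = 0.3217, y = 0.7463
  B: x = 0.4752, y = 0.1948
  C: x = 0.2032, y = 0.0589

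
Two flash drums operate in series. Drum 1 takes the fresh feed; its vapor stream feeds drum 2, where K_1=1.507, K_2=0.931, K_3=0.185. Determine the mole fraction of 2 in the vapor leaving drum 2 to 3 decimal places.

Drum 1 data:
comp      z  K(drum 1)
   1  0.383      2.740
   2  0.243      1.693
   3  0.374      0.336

Drum 1:
Rachford–Rice: g(ψ₁) = Σ zᵢ(Kᵢ−1)/(1+ψ₁(Kᵢ−1)) = 0.
Feasibility: ΣzᵢKᵢ = 1.586, Σzᵢ/Kᵢ = 1.396 — both > 1, two phases present.
Newton iteration, ψ₁⁰ = 0.5:
  ψ₁ = 0.500: g = 0.1097, g' = -0.766 → ψ₁ = 0.643
  ψ₁ = 0.643: g = -0.0026, g' = -0.816 → ψ₁ = 0.640
Converged at ψ₁ = 0.640.
Drum-1 compositions:
  1: x = 0.181, y = 0.496
  2: x = 0.168, y = 0.285
  3: x = 0.650, y = 0.219
Drum-2 feed = drum-1 vapor: z₂ = (0.4965, 0.2850, 0.2186).
Drum 2:
Rachford–Rice: g(ψ₂) = Σ zᵢ(Kᵢ−1)/(1+ψ₂(Kᵢ−1)) = 0.
Check two-phase: ΣzᵢKᵢ = 1.054 > 1 and Σzᵢ/Kᵢ = 1.817 > 1, so g(0) = 0.054 > 0 and g(1) = -0.817 < 0.
Iterate (Newton) starting at ψ₂ = 0.36:
  ψ₂ = 0.360: g = -0.0594, g' = -0.383 → ψ₂ = 0.205
  ψ₂ = 0.205: g = -0.0058, g' = -0.315 → ψ₂ = 0.187
  ψ₂ = 0.187: g = -0.0001, g' = -0.310 → ψ₂ = 0.186
Converged at ψ₂ = 0.186.
  1: x = 0.454, y = 0.684
  2: x = 0.289, y = 0.269
  3: x = 0.258, y = 0.048

y_2 (drum 2) = 0.269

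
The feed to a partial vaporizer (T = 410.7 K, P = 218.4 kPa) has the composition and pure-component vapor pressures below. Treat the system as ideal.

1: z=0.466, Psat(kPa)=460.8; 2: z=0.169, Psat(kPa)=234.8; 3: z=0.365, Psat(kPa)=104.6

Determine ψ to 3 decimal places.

Raoult's law: Kᵢ = Pᵢˢᵃᵗ/P = Pᵢˢᵃᵗ/218.4.
  K_1 = 460.8/218.4 = 2.10989, K_2 = 234.8/218.4 = 1.07509, K_3 = 104.6/218.4 = 0.47894
Rachford–Rice: g(ψ) = Σ zᵢ(Kᵢ−1)/(1+ψ(Kᵢ−1)) = 0.
Check two-phase: ΣzᵢKᵢ = 1.340 > 1 and Σzᵢ/Kᵢ = 1.140 > 1, so g(0) = 0.340 > 0 and g(1) = -0.140 < 0.
Newton iteration, ψ⁰ = 0.5:
  ψ = 0.500: g = 0.0877, g' = -0.420 → ψ = 0.709
Converged at ψ = 0.709.

ψ = 0.709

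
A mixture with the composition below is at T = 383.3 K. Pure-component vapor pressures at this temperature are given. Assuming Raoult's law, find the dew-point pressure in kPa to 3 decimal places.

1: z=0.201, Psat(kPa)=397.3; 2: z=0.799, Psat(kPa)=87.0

Pdew = 103.201 kPa

At the dew point ψ → 1, so Σzᵢ/Kᵢ = 1 with Kᵢ = Pᵢˢᵃᵗ/P ⇒ 1/P = Σzᵢ/Pᵢˢᵃᵗ.
1/P = 0.201/397.3 + 0.799/87.0 = 0.009690 ⇒ P = 103.201 kPa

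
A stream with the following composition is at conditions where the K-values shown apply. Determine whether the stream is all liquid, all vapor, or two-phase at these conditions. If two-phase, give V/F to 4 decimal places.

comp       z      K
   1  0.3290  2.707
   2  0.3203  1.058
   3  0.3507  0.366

two-phase, V/F = 0.4923

ΣzᵢKᵢ = 1.3578; Σzᵢ/Kᵢ = 1.3825.
Both exceed 1, so a two-phase solution exists.
Material balance + equilibrium reduce to Σ zᵢ(Kᵢ−1)/(1+ψ(Kᵢ−1)) = 0.
Iterate (Newton) starting at ψ = 0.5:
  ψ = 0.5000: g = -0.00449, g' = -0.5822 → ψ = 0.4923
Converged at ψ = 0.4923.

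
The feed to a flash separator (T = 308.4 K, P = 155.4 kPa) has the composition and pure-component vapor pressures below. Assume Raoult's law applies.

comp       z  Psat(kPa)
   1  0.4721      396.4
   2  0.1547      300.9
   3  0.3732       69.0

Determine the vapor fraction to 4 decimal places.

ψ = 0.8546

Raoult's law: Kᵢ = Pᵢˢᵃᵗ/P = Pᵢˢᵃᵗ/155.4.
  K_1 = 396.4/155.4 = 2.550837, K_2 = 300.9/155.4 = 1.936293, K_3 = 69.0/155.4 = 0.444015
Newton iteration, ψ⁰ = 0.5:
  ψ = 0.5000: g = 0.22366, g' = -0.6444 → ψ = 0.8471
  ψ = 0.8471: g = 0.00503, g' = -0.6665 → ψ = 0.8546
Converged at ψ = 0.8546.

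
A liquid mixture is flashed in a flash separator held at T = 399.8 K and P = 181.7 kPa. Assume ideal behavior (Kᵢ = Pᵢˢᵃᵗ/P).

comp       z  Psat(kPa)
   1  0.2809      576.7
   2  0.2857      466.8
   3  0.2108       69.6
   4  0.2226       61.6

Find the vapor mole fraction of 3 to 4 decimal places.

Raoult's law: Kᵢ = Pᵢˢᵃᵗ/P = Pᵢˢᵃᵗ/181.7.
  K_1 = 576.7/181.7 = 3.173913, K_2 = 466.8/181.7 = 2.569070, K_3 = 69.6/181.7 = 0.383049, K_4 = 61.6/181.7 = 0.339020
Material balance + equilibrium reduce to Σ zᵢ(Kᵢ−1)/(1+V/F(Kᵢ−1)) = 0.
Check two-phase: ΣzᵢKᵢ = 1.7817 > 1 and Σzᵢ/Kᵢ = 1.4066 > 1, so g(0) = 0.7817 > 0 and g(1) = -0.4066 < 0.
Newton iteration, V/F⁰ = 0.61:
  V/F = 0.6100: g = 0.03650, g' = -0.9083 → V/F = 0.6502
  V/F = 0.6502: g = -0.00027, g' = -0.9231 → V/F = 0.6499
Converged at V/F = 0.6499.
Compositions from xᵢ = zᵢ/(1+V/F(Kᵢ−1)), yᵢ = Kᵢxᵢ:
  1: x = 0.1164, y = 0.3695
  2: x = 0.1415, y = 0.3634
  3: x = 0.3519, y = 0.1348
  4: x = 0.3902, y = 0.1323

y_3 = 0.1348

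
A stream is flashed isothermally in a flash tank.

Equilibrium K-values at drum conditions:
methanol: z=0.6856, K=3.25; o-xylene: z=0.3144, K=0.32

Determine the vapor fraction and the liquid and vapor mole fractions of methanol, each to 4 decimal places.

ψ = 0.8685, x_methanol = 0.2321, y_methanol = 0.7543

Material balance + equilibrium reduce to Σ zᵢ(Kᵢ−1)/(1+ψ(Kᵢ−1)) = 0.
Check two-phase: ΣzᵢKᵢ = 2.3288 > 1 and Σzᵢ/Kᵢ = 1.1935 > 1, so g(0) = 1.3288 > 0 and g(1) = -0.1935 < 0.
Newton iteration, ψ⁰ = 0.65:
  ψ = 0.6500: g = 0.24330, g' = -1.0393 → ψ = 0.8841
  ψ = 0.8841: g = -0.02002, g' = -1.3025 → ψ = 0.8687
  ψ = 0.8687: g = -0.00029, g' = -1.2655 → ψ = 0.8685
Converged at ψ = 0.8685.
Compositions from xᵢ = zᵢ/(1+ψ(Kᵢ−1)), yᵢ = Kᵢxᵢ:
  methanol: x = 0.2321, y = 0.7543
  o-xylene: x = 0.7679, y = 0.2457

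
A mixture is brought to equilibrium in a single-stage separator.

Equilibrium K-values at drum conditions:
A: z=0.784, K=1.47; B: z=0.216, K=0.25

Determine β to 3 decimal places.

β = 0.586

Rachford–Rice: g(β) = Σ zᵢ(Kᵢ−1)/(1+β(Kᵢ−1)) = 0.
Feasibility: ΣzᵢKᵢ = 1.206, Σzᵢ/Kᵢ = 1.397 — both > 1, two phases present.
Binary case is linear: z₁(K₁−1)(1+β(K₂−1)) + z₂(K₂−1)(1+β(K₁−1)) = 0
⇒ β = [z₁(K₁−1)+z₂(K₂−1)] / [−(K₁−1)(K₂−1)] = 0.2065/0.3525 = 0.586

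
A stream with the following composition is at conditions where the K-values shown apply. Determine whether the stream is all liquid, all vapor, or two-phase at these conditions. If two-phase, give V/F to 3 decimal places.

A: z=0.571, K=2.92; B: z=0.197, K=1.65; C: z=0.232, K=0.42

ΣzᵢKᵢ = 2.090; Σzᵢ/Kᵢ = 0.867.
Since Σzᵢ/Kᵢ < 1 the mixture is above its dew point — single vapor phase.

all vapor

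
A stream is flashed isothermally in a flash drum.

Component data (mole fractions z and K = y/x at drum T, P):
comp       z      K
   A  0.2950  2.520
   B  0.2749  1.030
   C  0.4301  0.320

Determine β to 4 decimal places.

Material balance + equilibrium reduce to Σ zᵢ(Kᵢ−1)/(1+β(Kᵢ−1)) = 0.
Check two-phase: ΣzᵢKᵢ = 1.1642 > 1 and Σzᵢ/Kᵢ = 1.7280 > 1, so g(0) = 0.1642 > 0 and g(1) = -0.7280 < 0.
Newton–Raphson from β = 0.31:
  β = 0.3100: g = -0.05763, g' = -0.6344 → β = 0.2192
  β = 0.2192: g = 0.00086, g' = -0.6584 → β = 0.2205
Converged at β = 0.2205.

β = 0.2205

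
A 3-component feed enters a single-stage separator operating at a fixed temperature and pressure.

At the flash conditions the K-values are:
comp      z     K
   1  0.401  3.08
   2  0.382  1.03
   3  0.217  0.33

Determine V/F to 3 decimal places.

Rachford–Rice: g(V/F) = Σ zᵢ(Kᵢ−1)/(1+V/F(Kᵢ−1)) = 0.
Check two-phase: ΣzᵢKᵢ = 1.700 > 1 and Σzᵢ/Kᵢ = 1.159 > 1, so g(0) = 0.700 > 0 and g(1) = -0.159 < 0.
Newton iteration, V/F⁰ = 0.38:
  V/F = 0.380: g = 0.2821, g' = -0.717 → V/F = 0.774
  V/F = 0.774: g = 0.0291, g' = -0.675 → V/F = 0.817
  V/F = 0.817: g = -0.0008, g' = -0.714 → V/F = 0.816
Converged at V/F = 0.816.

V/F = 0.816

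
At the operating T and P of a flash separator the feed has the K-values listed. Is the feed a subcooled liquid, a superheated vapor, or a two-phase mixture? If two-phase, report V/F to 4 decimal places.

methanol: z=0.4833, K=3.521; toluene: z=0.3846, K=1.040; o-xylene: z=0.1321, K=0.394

superheated vapor

ΣzᵢKᵢ = 2.1537; Σzᵢ/Kᵢ = 0.8423.
Since Σzᵢ/Kᵢ < 1 the mixture is above its dew point — single vapor phase.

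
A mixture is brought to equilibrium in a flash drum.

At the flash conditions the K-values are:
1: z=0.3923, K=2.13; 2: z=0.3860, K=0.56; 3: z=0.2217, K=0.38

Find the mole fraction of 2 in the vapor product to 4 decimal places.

Iterate (Newton) starting at β = 0.47:
  β = 0.4700: g = -0.11857, g' = -0.5022 → β = 0.2339
  β = 0.2339: g = 0.00054, g' = -0.5228 → β = 0.2349
Converged at β = 0.2349.
Compositions from xᵢ = zᵢ/(1+β(Kᵢ−1)), yᵢ = Kᵢxᵢ:
  1: x = 0.3100, y = 0.6603
  2: x = 0.4305, y = 0.2411
  3: x = 0.2595, y = 0.0986

y_2 = 0.2411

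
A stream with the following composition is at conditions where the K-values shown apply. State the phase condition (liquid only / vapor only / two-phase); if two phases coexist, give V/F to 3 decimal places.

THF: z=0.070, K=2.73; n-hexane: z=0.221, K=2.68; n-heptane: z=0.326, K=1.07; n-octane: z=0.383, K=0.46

two-phase, V/F = 0.512

ΣzᵢKᵢ = 1.308; Σzᵢ/Kᵢ = 1.245.
Both exceed 1, so a two-phase solution exists.
Material balance + equilibrium reduce to Σ zᵢ(Kᵢ−1)/(1+ψ(Kᵢ−1)) = 0.
Newton–Raphson from ψ = 0.42:
  ψ = 0.420: g = 0.0425, g' = -0.473 → ψ = 0.510
  ψ = 0.510: g = 0.0010, g' = -0.454 → ψ = 0.512
Converged at ψ = 0.512.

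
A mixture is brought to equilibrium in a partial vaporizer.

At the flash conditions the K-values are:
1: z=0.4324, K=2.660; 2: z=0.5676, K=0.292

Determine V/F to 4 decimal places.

Material balance + equilibrium reduce to Σ zᵢ(Kᵢ−1)/(1+V/F(Kᵢ−1)) = 0.
Feasibility: ΣzᵢKᵢ = 1.3159, Σzᵢ/Kᵢ = 2.1064 — both > 1, two phases present.
Binary case is linear: z₁(K₁−1)(1+V/F(K₂−1)) + z₂(K₂−1)(1+V/F(K₁−1)) = 0
⇒ V/F = [z₁(K₁−1)+z₂(K₂−1)] / [−(K₁−1)(K₂−1)] = 0.31592/1.17528 = 0.2688

V/F = 0.2688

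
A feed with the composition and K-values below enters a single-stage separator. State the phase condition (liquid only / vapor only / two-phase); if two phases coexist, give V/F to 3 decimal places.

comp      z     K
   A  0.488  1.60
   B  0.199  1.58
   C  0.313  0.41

two-phase, V/F = 0.638

ΣzᵢKᵢ = 1.224; Σzᵢ/Kᵢ = 1.194.
Both exceed 1, so a two-phase solution exists.
Newton–Raphson from ψ = 0.5:
  ψ = 0.500: g = 0.0528, g' = -0.363 → ψ = 0.645
  ψ = 0.645: g = -0.0031, g' = -0.411 → ψ = 0.638
Converged at ψ = 0.638.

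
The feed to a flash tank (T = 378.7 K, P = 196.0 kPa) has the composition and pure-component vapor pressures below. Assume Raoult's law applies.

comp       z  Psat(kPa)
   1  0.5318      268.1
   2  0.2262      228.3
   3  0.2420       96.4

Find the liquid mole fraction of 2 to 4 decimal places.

x_2 = 0.2031

Raoult's law: Kᵢ = Pᵢˢᵃᵗ/P = Pᵢˢᵃᵗ/196.0.
  K_1 = 268.1/196.0 = 1.367857, K_2 = 228.3/196.0 = 1.164796, K_3 = 96.4/196.0 = 0.491837
Material balance + equilibrium reduce to Σ zᵢ(Kᵢ−1)/(1+ψ(Kᵢ−1)) = 0.
Feasibility: ΣzᵢKᵢ = 1.1099, Σzᵢ/Kᵢ = 1.0750 — both > 1, two phases present.
Newton–Raphson from ψ = 0.4:
  ψ = 0.4000: g = 0.05116, g' = -0.1585 → ψ = 0.7227
  ψ = 0.7227: g = -0.00649, g' = -0.2059 → ψ = 0.6911
  ψ = 0.6911: g = -0.00011, g' = -0.1992 → ψ = 0.6906
Converged at ψ = 0.6906.
Compositions from xᵢ = zᵢ/(1+ψ(Kᵢ−1)), yᵢ = Kᵢxᵢ:
  1: x = 0.4241, y = 0.5801
  2: x = 0.2031, y = 0.2366
  3: x = 0.3728, y = 0.1834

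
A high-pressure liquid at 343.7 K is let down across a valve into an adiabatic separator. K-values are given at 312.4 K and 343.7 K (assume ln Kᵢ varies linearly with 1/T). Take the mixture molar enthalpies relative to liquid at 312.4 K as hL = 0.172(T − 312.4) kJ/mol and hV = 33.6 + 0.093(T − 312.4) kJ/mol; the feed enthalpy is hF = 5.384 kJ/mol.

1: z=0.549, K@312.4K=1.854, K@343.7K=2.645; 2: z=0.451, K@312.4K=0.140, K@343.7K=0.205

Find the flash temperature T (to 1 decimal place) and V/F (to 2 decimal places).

T = 314.9 K, V/F = 0.15

Adiabatic flash: solve Rachford–Rice at each trial T, then check hF = ψ·hV(T) + (1−ψ)·hL(T).
  T = 312.4 K: K = (1.854, 0.140), RR gives ψ = 0.110, H_out = 3.705 kJ/mol
  T = 343.7 K: K = (2.645, 0.205), RR gives ψ = 0.416, H_out = 18.345 kJ/mol
  T = 328.0 K: K = (2.232, 0.171), RR gives ψ = 0.296, H_out = 12.266 kJ/mol
  T = 320.2 K: K = (2.039, 0.155), RR gives ψ = 0.216, H_out = 8.453 kJ/mol
  T = 316.3 K: K = (1.945, 0.147), RR gives ψ = 0.167, H_out = 6.226 kJ/mol
  T = 314.4 K: K = (1.901, 0.144), RR gives ψ = 0.140, H_out = 5.040 kJ/mol
  T = 315.4 K: K = (1.924, 0.146), RR gives ψ = 0.155, H_out = 5.673 kJ/mol
Linear interpolation between T = 314.4 (H_out = 5.040) and T = 315.4 (H_out = 5.673) on hF = 5.384 gives T ≈ 314.9 K, at which ψ = 0.15.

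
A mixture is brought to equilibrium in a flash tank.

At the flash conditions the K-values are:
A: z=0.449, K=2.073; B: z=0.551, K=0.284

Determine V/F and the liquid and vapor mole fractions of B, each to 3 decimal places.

Newton iteration, V/F⁰ = 0.46:
  V/F = 0.460: g = -0.2657, g' = -0.860 → V/F = 0.151
  V/F = 0.151: g = -0.0277, g' = -0.738 → V/F = 0.113
  V/F = 0.113: g = 0.0001, g' = -0.745 → V/F = 0.114
Converged at V/F = 0.114.
Compositions from xᵢ = zᵢ/(1+V/F(Kᵢ−1)), yᵢ = Kᵢxᵢ:
  A: x = 0.400, y = 0.830
  B: x = 0.600, y = 0.170

V/F = 0.114, x_B = 0.600, y_B = 0.170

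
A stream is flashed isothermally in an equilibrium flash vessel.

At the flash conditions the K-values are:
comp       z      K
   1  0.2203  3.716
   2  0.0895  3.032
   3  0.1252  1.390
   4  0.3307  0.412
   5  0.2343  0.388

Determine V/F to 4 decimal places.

Iterate (Newton) starting at V/F = 0.5:
  V/F = 0.5000: g = -0.09723, g' = -0.8081 → V/F = 0.3797
  V/F = 0.3797: g = 0.00262, g' = -0.8645 → V/F = 0.3827
Converged at V/F = 0.3827.

V/F = 0.3827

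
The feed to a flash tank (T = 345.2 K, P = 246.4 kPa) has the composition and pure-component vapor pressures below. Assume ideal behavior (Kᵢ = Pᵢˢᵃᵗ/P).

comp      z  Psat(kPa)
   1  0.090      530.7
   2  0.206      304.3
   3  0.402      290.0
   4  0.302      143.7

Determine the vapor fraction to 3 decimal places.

Raoult's law: Kᵢ = Pᵢˢᵃᵗ/P = Pᵢˢᵃᵗ/246.4.
  K_1 = 530.7/246.4 = 2.15381, K_2 = 304.3/246.4 = 1.23498, K_3 = 290.0/246.4 = 1.17695, K_4 = 143.7/246.4 = 0.58320
Material balance + equilibrium reduce to Σ zᵢ(Kᵢ−1)/(1+ψ(Kᵢ−1)) = 0.
Feasibility: ΣzᵢKᵢ = 1.098, Σzᵢ/Kᵢ = 1.068 — both > 1, two phases present.
Newton–Raphson from ψ = 0.5:
  ψ = 0.500: g = 0.0155, g' = -0.152 → ψ = 0.602
Converged at ψ = 0.602.

ψ = 0.602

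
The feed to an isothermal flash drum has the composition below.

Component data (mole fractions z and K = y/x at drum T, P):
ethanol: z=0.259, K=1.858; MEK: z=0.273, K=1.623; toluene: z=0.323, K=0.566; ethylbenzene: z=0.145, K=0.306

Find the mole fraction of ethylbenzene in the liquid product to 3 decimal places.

x_ethylbenzene = 0.197

Material balance + equilibrium reduce to Σ zᵢ(Kᵢ−1)/(1+ψ(Kᵢ−1)) = 0.
Check two-phase: ΣzᵢKᵢ = 1.151 > 1 and Σzᵢ/Kᵢ = 1.352 > 1, so g(0) = 0.151 > 0 and g(1) = -0.352 < 0.
Newton–Raphson from ψ = 0.54:
  ψ = 0.540: g = -0.0649, g' = -0.431 → ψ = 0.389
  ψ = 0.389: g = -0.0031, g' = -0.395 → ψ = 0.381
Converged at ψ = 0.381.
Compositions from xᵢ = zᵢ/(1+ψ(Kᵢ−1)), yᵢ = Kᵢxᵢ:
  ethanol: x = 0.195, y = 0.363
  MEK: x = 0.221, y = 0.358
  toluene: x = 0.387, y = 0.219
  ethylbenzene: x = 0.197, y = 0.060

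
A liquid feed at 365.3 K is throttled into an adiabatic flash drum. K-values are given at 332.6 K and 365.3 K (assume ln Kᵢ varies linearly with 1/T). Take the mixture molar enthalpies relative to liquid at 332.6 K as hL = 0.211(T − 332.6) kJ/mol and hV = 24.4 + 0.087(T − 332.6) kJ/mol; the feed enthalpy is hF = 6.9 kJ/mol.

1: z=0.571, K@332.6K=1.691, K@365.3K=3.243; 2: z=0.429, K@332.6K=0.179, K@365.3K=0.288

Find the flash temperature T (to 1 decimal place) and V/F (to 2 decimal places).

Adiabatic flash: solve Rachford–Rice at each trial T, then check hF = ψ·hV(T) + (1−ψ)·hL(T).
  T = 332.6 K: K = (1.691, 0.179), RR gives ψ = 0.075, H_out = 1.822 kJ/mol
  T = 365.3 K: K = (3.243, 0.288), RR gives ψ = 0.611, H_out = 19.325 kJ/mol
  T = 349.0 K: K = (2.380, 0.230), RR gives ψ = 0.430, H_out = 13.089 kJ/mol
  T = 340.8 K: K = (2.014, 0.203), RR gives ψ = 0.294, H_out = 8.603 kJ/mol
  T = 336.7 K: K = (1.848, 0.191), RR gives ψ = 0.200, H_out = 5.635 kJ/mol
  T = 338.8 K: K = (1.932, 0.197), RR gives ψ = 0.251, H_out = 7.238 kJ/mol
  T = 337.8 K: K = (1.891, 0.194), RR gives ψ = 0.227, H_out = 6.499 kJ/mol
Linear interpolation between T = 337.8 (H_out = 6.499) and T = 338.8 (H_out = 7.238) on hF = 6.9 gives T ≈ 338.3 K, at which ψ = 0.24.

T = 338.3 K, V/F = 0.24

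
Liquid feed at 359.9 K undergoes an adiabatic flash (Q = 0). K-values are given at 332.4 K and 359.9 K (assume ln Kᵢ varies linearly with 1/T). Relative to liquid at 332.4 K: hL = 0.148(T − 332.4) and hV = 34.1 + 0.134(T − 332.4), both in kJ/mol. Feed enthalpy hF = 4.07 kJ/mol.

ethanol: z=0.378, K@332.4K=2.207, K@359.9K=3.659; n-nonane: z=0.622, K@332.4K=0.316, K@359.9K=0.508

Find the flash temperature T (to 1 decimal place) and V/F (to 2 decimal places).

T = 335.5 K, V/F = 0.11

Adiabatic flash: solve Rachford–Rice at each trial T, then check hF = ψ·hV(T) + (1−ψ)·hL(T).
  T = 332.4 K: K = (2.207, 0.316), RR gives ψ = 0.037, H_out = 1.272 kJ/mol
  T = 359.9 K: K = (3.659, 0.508), RR gives ψ = 0.534, H_out = 22.086 kJ/mol
  T = 346.1 K: K = (2.868, 0.404), RR gives ψ = 0.301, H_out = 12.245 kJ/mol
  T = 339.2 K: K = (2.520, 0.358), RR gives ψ = 0.180, H_out = 7.110 kJ/mol
  T = 335.8 K: K = (2.360, 0.337), RR gives ψ = 0.112, H_out = 4.329 kJ/mol
  T = 334.1 K: K = (2.283, 0.326), RR gives ψ = 0.076, H_out = 2.841 kJ/mol
Linear interpolation between T = 334.1 (H_out = 2.841) and T = 335.8 (H_out = 4.329) on hF = 4.07 gives T ≈ 335.5 K, at which ψ = 0.11.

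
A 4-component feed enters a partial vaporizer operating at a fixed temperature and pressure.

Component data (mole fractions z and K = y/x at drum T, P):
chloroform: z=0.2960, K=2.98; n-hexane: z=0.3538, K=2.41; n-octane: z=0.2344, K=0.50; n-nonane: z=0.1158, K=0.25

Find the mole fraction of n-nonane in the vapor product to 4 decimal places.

Let ψ = V/F and solve Σ zᵢ(Kᵢ−1)/(1+ψ(Kᵢ−1)) = 0.
Check two-phase: ΣzᵢKᵢ = 1.8809 > 1 and Σzᵢ/Kᵢ = 1.1781 > 1, so g(0) = 0.8809 > 0 and g(1) = -0.1781 < 0.
Newton iteration, ψ⁰ = 0.34:
  ψ = 0.3400: g = 0.42970, g' = -0.9383 → ψ = 0.7979
  ψ = 0.7979: g = 0.05062, g' = -0.8963 → ψ = 0.8544
  ψ = 0.8544: g = -0.00242, g' = -0.9884 → ψ = 0.8520
Converged at ψ = 0.8520.
Compositions from xᵢ = zᵢ/(1+ψ(Kᵢ−1)), yᵢ = Kᵢxᵢ:
  chloroform: x = 0.1102, y = 0.3283
  n-hexane: x = 0.1607, y = 0.3873
  n-octane: x = 0.4084, y = 0.2042
  n-nonane: x = 0.3208, y = 0.0802

y_n-nonane = 0.0802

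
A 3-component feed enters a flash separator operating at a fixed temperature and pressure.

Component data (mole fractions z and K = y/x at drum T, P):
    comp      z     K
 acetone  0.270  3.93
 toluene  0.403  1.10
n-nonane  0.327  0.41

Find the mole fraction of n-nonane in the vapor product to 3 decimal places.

y_n-nonane = 0.216

Material balance + equilibrium reduce to Σ zᵢ(Kᵢ−1)/(1+ψ(Kᵢ−1)) = 0.
Check two-phase: ΣzᵢKᵢ = 1.638 > 1 and Σzᵢ/Kᵢ = 1.233 > 1, so g(0) = 0.638 > 0 and g(1) = -0.233 < 0.
Iterate (Newton) starting at ψ = 0.57:
  ψ = 0.570: g = 0.0437, g' = -0.587 → ψ = 0.644
  ψ = 0.644: g = 0.0005, g' = -0.578 → ψ = 0.645
Converged at ψ = 0.645.
Compositions from xᵢ = zᵢ/(1+ψ(Kᵢ−1)), yᵢ = Kᵢxᵢ:
  acetone: x = 0.093, y = 0.367
  toluene: x = 0.379, y = 0.416
  n-nonane: x = 0.528, y = 0.216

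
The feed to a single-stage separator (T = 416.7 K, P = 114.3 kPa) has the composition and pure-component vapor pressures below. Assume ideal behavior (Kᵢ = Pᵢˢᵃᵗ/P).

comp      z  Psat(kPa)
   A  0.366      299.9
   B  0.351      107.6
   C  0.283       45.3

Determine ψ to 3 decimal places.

Raoult's law: Kᵢ = Pᵢˢᵃᵗ/P = Pᵢˢᵃᵗ/114.3.
  K_A = 299.9/114.3 = 2.62380, K_B = 107.6/114.3 = 0.94138, K_C = 45.3/114.3 = 0.39633
Material balance + equilibrium reduce to Σ zᵢ(Kᵢ−1)/(1+ψ(Kᵢ−1)) = 0.
Check two-phase: ΣzᵢKᵢ = 1.403 > 1 and Σzᵢ/Kᵢ = 1.226 > 1, so g(0) = 0.403 > 0 and g(1) = -0.226 < 0.
Newton iteration, ψ⁰ = 0.57:
  ψ = 0.570: g = 0.0269, g' = -0.501 → ψ = 0.624
Converged at ψ = 0.624.

ψ = 0.624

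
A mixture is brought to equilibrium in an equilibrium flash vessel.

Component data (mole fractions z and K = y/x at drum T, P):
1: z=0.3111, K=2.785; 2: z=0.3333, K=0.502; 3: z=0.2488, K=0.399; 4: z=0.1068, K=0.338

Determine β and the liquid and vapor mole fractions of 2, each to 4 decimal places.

Material balance + equilibrium reduce to Σ zᵢ(Kᵢ−1)/(1+β(Kᵢ−1)) = 0.
g(0) = ΣzᵢKᵢ − 1 = 0.1691 and g(1) = 1 − Σzᵢ/Kᵢ = -0.7152, so a root lies in (0, 1).
Newton–Raphson from β = 0.5:
  β = 0.5000: g = -0.24704, g' = -0.7116 → β = 0.1528
  β = 0.1528: g = 0.01333, g' = -0.8756 → β = 0.1680
  β = 0.1680: g = 0.00016, g' = -0.8555 → β = 0.1682
Converged at β = 0.1682.
Compositions from xᵢ = zᵢ/(1+β(Kᵢ−1)), yᵢ = Kᵢxᵢ:
  1: x = 0.2393, y = 0.6663
  2: x = 0.3638, y = 0.1826
  3: x = 0.2768, y = 0.1104
  4: x = 0.1202, y = 0.0406

β = 0.1682, x_2 = 0.3638, y_2 = 0.1826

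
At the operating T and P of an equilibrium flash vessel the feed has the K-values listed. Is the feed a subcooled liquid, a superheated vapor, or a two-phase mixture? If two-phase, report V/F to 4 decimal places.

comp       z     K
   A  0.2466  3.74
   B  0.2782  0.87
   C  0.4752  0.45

two-phase, V/F = 0.3269

ΣzᵢKᵢ = 1.3782; Σzᵢ/Kᵢ = 1.4417.
Both exceed 1, so a two-phase solution exists.
Let ψ = V/F and solve Σ zᵢ(Kᵢ−1)/(1+ψ(Kᵢ−1)) = 0.
Newton iteration, ψ⁰ = 0.57:
  ψ = 0.5700: g = -0.15602, g' = -0.5926 → ψ = 0.3067
  ψ = 0.3067: g = 0.01507, g' = -0.7597 → ψ = 0.3266
  ψ = 0.3266: g = 0.00026, g' = -0.7344 → ψ = 0.3269
Converged at ψ = 0.3269.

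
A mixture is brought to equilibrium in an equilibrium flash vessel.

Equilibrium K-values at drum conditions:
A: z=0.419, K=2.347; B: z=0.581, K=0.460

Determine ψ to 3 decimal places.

ψ = 0.345

Let ψ = V/F and solve Σ zᵢ(Kᵢ−1)/(1+ψ(Kᵢ−1)) = 0.
Check two-phase: ΣzᵢKᵢ = 1.251 > 1 and Σzᵢ/Kᵢ = 1.442 > 1, so g(0) = 0.251 > 0 and g(1) = -0.442 < 0.
Binary case is linear: z₁(K₁−1)(1+ψ(K₂−1)) + z₂(K₂−1)(1+ψ(K₁−1)) = 0
⇒ ψ = [z₁(K₁−1)+z₂(K₂−1)] / [−(K₁−1)(K₂−1)] = 0.2507/0.7274 = 0.345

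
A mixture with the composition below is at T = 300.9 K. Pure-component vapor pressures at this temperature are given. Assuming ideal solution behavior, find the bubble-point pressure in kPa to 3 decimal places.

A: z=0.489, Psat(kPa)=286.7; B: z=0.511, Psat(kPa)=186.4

At the bubble point ψ → 0, so ΣzᵢKᵢ = 1 with Kᵢ = Pᵢˢᵃᵗ/P ⇒ P = ΣzᵢPᵢˢᵃᵗ.
P = 0.489·286.7 + 0.511·186.4 = 235.447 kPa

Pbub = 235.447 kPa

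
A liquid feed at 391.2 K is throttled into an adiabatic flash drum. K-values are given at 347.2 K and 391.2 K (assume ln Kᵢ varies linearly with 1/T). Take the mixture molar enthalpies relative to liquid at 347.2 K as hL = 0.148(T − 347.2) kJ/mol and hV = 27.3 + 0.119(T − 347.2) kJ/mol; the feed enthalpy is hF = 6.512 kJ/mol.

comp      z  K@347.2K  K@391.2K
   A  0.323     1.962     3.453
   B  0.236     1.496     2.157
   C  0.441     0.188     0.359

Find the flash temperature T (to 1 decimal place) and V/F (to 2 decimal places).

T = 353.1 K, V/F = 0.21

Adiabatic flash: solve Rachford–Rice at each trial T, then check hF = ψ·hV(T) + (1−ψ)·hL(T).
  T = 347.2 K: K = (1.962, 1.496, 0.188), RR gives ψ = 0.108, H_out = 2.951 kJ/mol
  T = 391.2 K: K = (3.453, 2.157, 0.359), RR gives ψ = 0.625, H_out = 22.766 kJ/mol
  T = 369.2 K: K = (2.647, 1.816, 0.265), RR gives ψ = 0.407, H_out = 14.121 kJ/mol
  T = 358.2 K: K = (2.289, 1.653, 0.224), RR gives ψ = 0.279, H_out = 9.160 kJ/mol
  T = 352.7 K: K = (2.122, 1.574, 0.206), RR gives ψ = 0.201, H_out = 6.279 kJ/mol
  T = 355.4 K: K = (2.203, 1.613, 0.215), RR gives ψ = 0.241, H_out = 7.738 kJ/mol
  T = 354.0 K: K = (2.161, 1.592, 0.210), RR gives ψ = 0.221, H_out = 6.994 kJ/mol
Linear interpolation between T = 352.7 (H_out = 6.279) and T = 354.0 (H_out = 6.994) on hF = 6.512 gives T ≈ 353.1 K, at which ψ = 0.21.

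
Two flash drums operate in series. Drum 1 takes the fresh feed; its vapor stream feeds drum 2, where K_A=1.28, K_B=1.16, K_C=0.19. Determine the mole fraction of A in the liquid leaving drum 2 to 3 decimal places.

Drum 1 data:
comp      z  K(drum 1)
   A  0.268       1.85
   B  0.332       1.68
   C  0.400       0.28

x_A (drum 2) = 0.356

Drum 1:
Material balance + equilibrium reduce to Σ zᵢ(Kᵢ−1)/(1+ψ₁(Kᵢ−1)) = 0.
g(0) = ΣzᵢKᵢ − 1 = 0.166 and g(1) = 1 − Σzᵢ/Kᵢ = -0.771, so a root lies in (0, 1).
Newton iteration, ψ₁⁰ = 0.5:
  ψ₁ = 0.500: g = -0.1217, g' = -0.687 → ψ₁ = 0.323
  ψ₁ = 0.323: g = -0.0114, g' = -0.574 → ψ₁ = 0.303
Converged at ψ₁ = 0.303.
Drum-1 compositions:
  A: x = 0.213, y = 0.394
  B: x = 0.275, y = 0.462
  C: x = 0.512, y = 0.143
Drum-2 feed = drum-1 vapor: z₂ = (0.3943, 0.4625, 0.1432).
Drum 2:
Let ψ₂ = V/F and solve Σ zᵢ(Kᵢ−1)/(1+ψ₂(Kᵢ−1)) = 0.
Check two-phase: ΣzᵢKᵢ = 1.068 > 1 and Σzᵢ/Kᵢ = 1.461 > 1, so g(0) = 0.068 > 0 and g(1) = -0.461 < 0.
Newton–Raphson from ψ₂ = 0.5:
  ψ₂ = 0.500: g = -0.0297, g' = -0.299 → ψ₂ = 0.401
  ψ₂ = 0.401: g = -0.0030, g' = -0.242 → ψ₂ = 0.388
Converged at ψ₂ = 0.388.
  A: x = 0.356, y = 0.455
  B: x = 0.435, y = 0.505
  C: x = 0.209, y = 0.040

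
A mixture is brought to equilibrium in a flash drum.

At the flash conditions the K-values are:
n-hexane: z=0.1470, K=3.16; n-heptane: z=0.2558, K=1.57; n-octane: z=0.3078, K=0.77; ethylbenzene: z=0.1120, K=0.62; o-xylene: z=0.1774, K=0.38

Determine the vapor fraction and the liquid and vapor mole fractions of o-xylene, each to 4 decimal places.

Let ψ = V/F and solve Σ zᵢ(Kᵢ−1)/(1+ψ(Kᵢ−1)) = 0.
Feasibility: ΣzᵢKᵢ = 1.2400, Σzᵢ/Kᵢ = 1.2567 — both > 1, two phases present.
Iterate (Newton) starting at ψ = 0.4:
  ψ = 0.4000: g = 0.01466, g' = -0.4153 → ψ = 0.4353
  ψ = 0.4353: g = 0.00016, g' = -0.4068 → ψ = 0.4357
Converged at ψ = 0.4357.
Compositions from xᵢ = zᵢ/(1+ψ(Kᵢ−1)), yᵢ = Kᵢxᵢ:
  n-hexane: x = 0.0757, y = 0.2393
  n-heptane: x = 0.2049, y = 0.3217
  n-octane: x = 0.3421, y = 0.2634
  ethylbenzene: x = 0.1342, y = 0.0832
  o-xylene: x = 0.2431, y = 0.0924

ψ = 0.4357, x_o-xylene = 0.2431, y_o-xylene = 0.0924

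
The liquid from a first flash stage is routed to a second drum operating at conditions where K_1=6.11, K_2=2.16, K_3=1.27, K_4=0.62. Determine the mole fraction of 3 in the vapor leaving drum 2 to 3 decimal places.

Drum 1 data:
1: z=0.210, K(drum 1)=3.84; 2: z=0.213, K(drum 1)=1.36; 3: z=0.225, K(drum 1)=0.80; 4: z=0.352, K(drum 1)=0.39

y_3 (drum 2) = 0.256

Drum 1:
Let ψ₁ = V/F and solve Σ zᵢ(Kᵢ−1)/(1+ψ₁(Kᵢ−1)) = 0.
Check two-phase: ΣzᵢKᵢ = 1.413 > 1 and Σzᵢ/Kᵢ = 1.395 > 1, so g(0) = 0.413 > 0 and g(1) = -0.395 < 0.
Iterate (Newton) starting at ψ₁ = 0.44:
  ψ₁ = 0.440: g = -0.0115, g' = -0.611 → ψ₁ = 0.421
Converged at ψ₁ = 0.421.
Drum-1 compositions:
  1: x = 0.096, y = 0.367
  2: x = 0.185, y = 0.252
  3: x = 0.246, y = 0.197
  4: x = 0.474, y = 0.185
Drum-2 feed = drum-1 liquid: z₂ = (0.0956, 0.1850, 0.2457, 0.4737).
Drum 2:
Material balance + equilibrium reduce to Σ zᵢ(Kᵢ−1)/(1+ψ₂(Kᵢ−1)) = 0.
Feasibility: ΣzᵢKᵢ = 1.589, Σzᵢ/Kᵢ = 1.059 — both > 1, two phases present.
Newton iteration, ψ₂⁰ = 0.38:
  ψ₂ = 0.380: g = 0.1648, g' = -0.517 → ψ₂ = 0.699
  ψ₂ = 0.699: g = 0.0360, g' = -0.335 → ψ₂ = 0.807
  ψ₂ = 0.807: g = 0.0011, g' = -0.316 → ψ₂ = 0.810
Converged at ψ₂ = 0.810.
  1: x = 0.019, y = 0.114
  2: x = 0.095, y = 0.206
  3: x = 0.202, y = 0.256
  4: x = 0.684, y = 0.424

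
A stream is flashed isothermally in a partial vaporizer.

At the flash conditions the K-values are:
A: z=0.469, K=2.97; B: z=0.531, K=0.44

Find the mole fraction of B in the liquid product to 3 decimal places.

Rachford–Rice: g(V/F) = Σ zᵢ(Kᵢ−1)/(1+V/F(Kᵢ−1)) = 0.
Feasibility: ΣzᵢKᵢ = 1.627, Σzᵢ/Kᵢ = 1.365 — both > 1, two phases present.
Newton iteration, V/F⁰ = 0.49:
  V/F = 0.490: g = 0.0603, g' = -0.788 → V/F = 0.567
  V/F = 0.567: g = 0.0011, g' = -0.764 → V/F = 0.568
Converged at V/F = 0.568.
Compositions from xᵢ = zᵢ/(1+V/F(Kᵢ−1)), yᵢ = Kᵢxᵢ:
  A: x = 0.221, y = 0.657
  B: x = 0.779, y = 0.343

x_B = 0.779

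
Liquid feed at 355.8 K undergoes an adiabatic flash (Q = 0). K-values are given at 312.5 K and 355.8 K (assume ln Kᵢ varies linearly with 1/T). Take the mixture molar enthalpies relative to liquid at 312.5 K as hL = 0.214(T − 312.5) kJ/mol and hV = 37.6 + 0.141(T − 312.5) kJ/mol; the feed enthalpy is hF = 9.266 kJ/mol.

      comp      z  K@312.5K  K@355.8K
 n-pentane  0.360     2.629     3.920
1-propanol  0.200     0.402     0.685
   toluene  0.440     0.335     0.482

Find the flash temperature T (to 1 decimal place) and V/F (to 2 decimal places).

T = 317.9 K, V/F = 0.22

Adiabatic flash: solve Rachford–Rice at each trial T, then check hF = ψ·hV(T) + (1−ψ)·hL(T).
  T = 312.5 K: K = (2.629, 0.402, 0.335), RR gives ψ = 0.166, H_out = 6.239 kJ/mol
  T = 355.8 K: K = (3.920, 0.685, 0.482), RR gives ψ = 0.562, H_out = 28.619 kJ/mol
  T = 334.1 K: K = (3.251, 0.534, 0.406), RR gives ψ = 0.364, H_out = 17.728 kJ/mol
  T = 323.3 K: K = (2.934, 0.465, 0.370), RR gives ψ = 0.268, H_out = 12.189 kJ/mol
  T = 317.9 K: K = (2.780, 0.433, 0.352), RR gives ψ = 0.219, H_out = 9.286 kJ/mol
  T = 315.2 K: K = (2.704, 0.417, 0.344), RR gives ψ = 0.193, H_out = 7.783 kJ/mol
  T = 316.5 K: K = (2.740, 0.425, 0.348), RR gives ψ = 0.205, H_out = 8.511 kJ/mol
Linear interpolation between T = 316.5 (H_out = 8.511) and T = 317.9 (H_out = 9.286) on hF = 9.266 gives T ≈ 317.9 K, at which ψ = 0.22.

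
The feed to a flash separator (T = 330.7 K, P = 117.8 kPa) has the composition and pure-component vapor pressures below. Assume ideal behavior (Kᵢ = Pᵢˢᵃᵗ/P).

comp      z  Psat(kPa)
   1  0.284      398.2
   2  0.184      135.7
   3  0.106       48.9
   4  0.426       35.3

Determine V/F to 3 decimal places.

V/F = 0.267

Raoult's law: Kᵢ = Pᵢˢᵃᵗ/P = Pᵢˢᵃᵗ/117.8.
  K_1 = 398.2/117.8 = 3.38031, K_2 = 135.7/117.8 = 1.15195, K_3 = 48.9/117.8 = 0.41511, K_4 = 35.3/117.8 = 0.29966
Newton iteration, V/F⁰ = 0.65:
  V/F = 0.650: g = -0.3568, g' = -1.050 → V/F = 0.310
  V/F = 0.310: g = -0.0413, g' = -0.932 → V/F = 0.266
  V/F = 0.266: g = 0.0009, g' = -0.974 → V/F = 0.267
Converged at V/F = 0.267.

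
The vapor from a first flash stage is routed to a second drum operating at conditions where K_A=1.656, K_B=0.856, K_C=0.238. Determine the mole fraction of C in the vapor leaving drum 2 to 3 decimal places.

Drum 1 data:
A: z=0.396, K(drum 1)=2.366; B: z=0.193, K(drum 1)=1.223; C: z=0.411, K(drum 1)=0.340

Drum 1:
Rachford–Rice: g(ψ₁) = Σ zᵢ(Kᵢ−1)/(1+ψ₁(Kᵢ−1)) = 0.
Feasibility: ΣzᵢKᵢ = 1.313, Σzᵢ/Kᵢ = 1.534 — both > 1, two phases present.
Newton–Raphson from ψ₁ = 0.5:
  ψ₁ = 0.500: g = -0.0447, g' = -0.667 → ψ₁ = 0.433
  ψ₁ = 0.433: g = -0.0006, g' = -0.651 → ψ₁ = 0.432
Converged at ψ₁ = 0.432.
Drum-1 compositions:
  A: x = 0.249, y = 0.589
  B: x = 0.176, y = 0.215
  C: x = 0.575, y = 0.195
Drum-2 feed = drum-1 vapor: z₂ = (0.5892, 0.2153, 0.1955).
Drum 2:
Newton iteration, ψ₂⁰ = 0.46:
  ψ₂ = 0.460: g = 0.0344, g' = -0.424 → ψ₂ = 0.541
  ψ₂ = 0.541: g = -0.0018, g' = -0.472 → ψ₂ = 0.537
Converged at ψ₂ = 0.537.
  A: x = 0.436, y = 0.721
  B: x = 0.233, y = 0.200
  C: x = 0.331, y = 0.079

y_C (drum 2) = 0.079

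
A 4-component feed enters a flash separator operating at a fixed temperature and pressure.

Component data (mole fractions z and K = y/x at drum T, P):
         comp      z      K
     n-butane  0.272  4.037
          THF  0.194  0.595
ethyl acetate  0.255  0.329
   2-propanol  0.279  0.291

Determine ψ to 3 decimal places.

Let ψ = V/F and solve Σ zᵢ(Kᵢ−1)/(1+ψ(Kᵢ−1)) = 0.
g(0) = ΣzᵢKᵢ − 1 = 0.379 and g(1) = 1 − Σzᵢ/Kᵢ = -1.127, so a root lies in (0, 1).
Iterate (Newton) starting at ψ = 0.36:
  ψ = 0.360: g = -0.1886, g' = -1.069 → ψ = 0.184
  ψ = 0.184: g = 0.0230, g' = -1.406 → ψ = 0.200
Converged at ψ = 0.200.

ψ = 0.200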